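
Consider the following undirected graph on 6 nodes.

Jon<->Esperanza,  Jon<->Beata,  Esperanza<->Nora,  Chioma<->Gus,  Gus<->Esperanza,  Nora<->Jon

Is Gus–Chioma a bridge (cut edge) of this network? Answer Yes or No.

Without the Gus–Chioma edge there is no alternate route between Gus and Chioma, so the network disconnects. It is a bridge.

Yes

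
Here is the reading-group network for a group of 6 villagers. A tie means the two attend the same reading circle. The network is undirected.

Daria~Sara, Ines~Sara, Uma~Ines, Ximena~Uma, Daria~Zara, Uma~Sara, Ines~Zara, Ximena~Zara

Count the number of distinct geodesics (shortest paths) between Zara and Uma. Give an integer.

The shortest distance is 2. The length-2 paths are: Zara–Ximena–Uma; Zara–Ines–Uma.
That gives 2 distinct shortest paths.

2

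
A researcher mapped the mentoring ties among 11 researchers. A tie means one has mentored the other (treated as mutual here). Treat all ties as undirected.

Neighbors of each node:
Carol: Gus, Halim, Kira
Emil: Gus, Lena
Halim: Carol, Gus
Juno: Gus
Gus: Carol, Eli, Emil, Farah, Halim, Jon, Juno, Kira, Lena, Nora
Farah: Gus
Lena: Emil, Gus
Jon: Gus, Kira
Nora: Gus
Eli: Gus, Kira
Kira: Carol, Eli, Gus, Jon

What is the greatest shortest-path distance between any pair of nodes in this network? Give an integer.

2

Eccentricity of each node (its greatest distance to any other): Carol:2, Eli:2, Emil:2, Farah:2, Gus:1, Halim:2, Jon:2, Juno:2, Kira:2, Lena:2, Nora:2.
The maximum eccentricity is 2, realized for instance by the pair Jon–Eli via Jon – Gus – Eli. So the diameter is 2.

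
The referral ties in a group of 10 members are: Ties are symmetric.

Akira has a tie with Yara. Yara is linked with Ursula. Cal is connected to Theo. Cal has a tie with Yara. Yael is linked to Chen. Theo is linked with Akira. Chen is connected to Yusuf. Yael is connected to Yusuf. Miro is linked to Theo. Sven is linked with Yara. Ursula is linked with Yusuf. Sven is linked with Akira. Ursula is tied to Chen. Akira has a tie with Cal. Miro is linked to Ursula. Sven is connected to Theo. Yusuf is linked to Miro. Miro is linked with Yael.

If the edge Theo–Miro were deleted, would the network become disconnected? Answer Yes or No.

No

Even without that edge, Theo still reaches Miro via Theo – Akira – Yara – Ursula – Miro, so the network stays connected. Not a bridge.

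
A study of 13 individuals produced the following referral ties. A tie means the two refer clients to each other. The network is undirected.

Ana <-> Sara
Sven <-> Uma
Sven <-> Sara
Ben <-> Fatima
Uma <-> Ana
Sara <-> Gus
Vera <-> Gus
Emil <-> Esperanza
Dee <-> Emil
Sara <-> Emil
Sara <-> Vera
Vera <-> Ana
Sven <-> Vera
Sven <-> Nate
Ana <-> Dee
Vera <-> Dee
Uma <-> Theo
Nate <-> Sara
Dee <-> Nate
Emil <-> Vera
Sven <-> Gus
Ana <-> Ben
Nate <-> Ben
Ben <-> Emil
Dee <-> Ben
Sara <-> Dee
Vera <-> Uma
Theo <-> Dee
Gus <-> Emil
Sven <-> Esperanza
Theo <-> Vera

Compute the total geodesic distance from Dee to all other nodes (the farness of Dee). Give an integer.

17

Distances from Dee: Ana:1, Ben:1, Emil:1, Esperanza:2, Fatima:2, Gus:2, Nate:1, Sara:1, Sven:2, Theo:1, Uma:2, Vera:1.
Sum = 1 + 1 + 1 + 2 + 2 + 2 + 1 + 1 + 2 + 1 + 2 + 1 = 17.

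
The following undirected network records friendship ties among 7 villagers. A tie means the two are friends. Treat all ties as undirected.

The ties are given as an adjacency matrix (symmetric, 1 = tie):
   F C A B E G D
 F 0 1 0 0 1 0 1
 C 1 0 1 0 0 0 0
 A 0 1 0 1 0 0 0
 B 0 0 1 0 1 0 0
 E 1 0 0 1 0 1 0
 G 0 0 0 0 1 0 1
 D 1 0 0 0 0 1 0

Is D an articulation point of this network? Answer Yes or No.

No

Even without D, every remaining node can still reach every other (the residual graph is connected), so D is not a cut vertex.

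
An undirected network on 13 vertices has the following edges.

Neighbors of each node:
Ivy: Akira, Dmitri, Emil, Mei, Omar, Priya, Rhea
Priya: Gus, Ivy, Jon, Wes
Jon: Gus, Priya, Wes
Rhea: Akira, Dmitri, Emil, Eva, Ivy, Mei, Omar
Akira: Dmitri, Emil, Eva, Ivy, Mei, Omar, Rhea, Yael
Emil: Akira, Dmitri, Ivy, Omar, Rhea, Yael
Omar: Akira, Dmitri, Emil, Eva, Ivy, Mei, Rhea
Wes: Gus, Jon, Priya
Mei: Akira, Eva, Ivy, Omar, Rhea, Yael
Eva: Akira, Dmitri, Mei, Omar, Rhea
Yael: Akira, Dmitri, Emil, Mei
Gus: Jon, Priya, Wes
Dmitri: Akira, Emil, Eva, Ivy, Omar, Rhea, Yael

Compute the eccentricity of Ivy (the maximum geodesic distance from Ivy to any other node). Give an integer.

Distances from Ivy: Akira:1, Dmitri:1, Emil:1, Eva:2, Gus:2, Jon:2, Mei:1, Omar:1, Priya:1, Rhea:1, Wes:2, Yael:2.
The largest is 2 (to Eva, Yael, Wes, Gus, and Jon), so the eccentricity of Ivy is 2.

2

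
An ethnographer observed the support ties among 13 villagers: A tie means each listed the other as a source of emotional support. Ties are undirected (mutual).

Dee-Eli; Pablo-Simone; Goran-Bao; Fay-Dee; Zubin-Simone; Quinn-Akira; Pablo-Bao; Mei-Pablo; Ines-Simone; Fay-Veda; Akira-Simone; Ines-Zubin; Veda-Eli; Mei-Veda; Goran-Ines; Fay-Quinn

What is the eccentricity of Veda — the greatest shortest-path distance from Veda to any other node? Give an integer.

Distances from Veda: Akira:3, Bao:3, Dee:2, Eli:1, Fay:1, Goran:4, Ines:4, Mei:1, Pablo:2, Quinn:2, Simone:3, Zubin:4.
The largest is 4 (to Goran, Ines, and Zubin), so the eccentricity of Veda is 4.

4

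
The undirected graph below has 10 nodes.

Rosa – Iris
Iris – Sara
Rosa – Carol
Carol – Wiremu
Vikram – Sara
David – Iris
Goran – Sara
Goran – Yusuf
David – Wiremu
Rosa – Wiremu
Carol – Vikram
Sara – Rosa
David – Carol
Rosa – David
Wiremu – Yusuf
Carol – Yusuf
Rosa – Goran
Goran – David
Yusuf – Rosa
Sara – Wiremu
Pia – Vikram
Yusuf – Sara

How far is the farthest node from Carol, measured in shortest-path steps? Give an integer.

2

Distances from Carol: David:1, Goran:2, Iris:2, Pia:2, Rosa:1, Sara:2, Vikram:1, Wiremu:1, Yusuf:1.
The largest is 2 (to Sara, Goran, Iris, and Pia), so the eccentricity of Carol is 2.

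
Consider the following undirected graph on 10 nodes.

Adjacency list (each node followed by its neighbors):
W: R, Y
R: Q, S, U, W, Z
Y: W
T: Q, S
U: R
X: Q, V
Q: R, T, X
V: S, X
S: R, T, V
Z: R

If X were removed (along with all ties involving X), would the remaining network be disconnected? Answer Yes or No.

Even without X, every remaining node can still reach every other (the residual graph is connected), so X is not a cut vertex.

No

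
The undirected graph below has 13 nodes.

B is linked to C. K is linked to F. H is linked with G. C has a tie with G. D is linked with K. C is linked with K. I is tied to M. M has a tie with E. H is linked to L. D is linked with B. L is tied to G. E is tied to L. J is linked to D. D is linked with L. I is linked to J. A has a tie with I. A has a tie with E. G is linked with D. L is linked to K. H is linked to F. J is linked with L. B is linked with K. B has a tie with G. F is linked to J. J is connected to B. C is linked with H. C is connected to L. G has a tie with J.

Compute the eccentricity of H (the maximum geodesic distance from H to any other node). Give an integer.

3

Distances from H: A:3, B:2, C:1, D:2, E:2, F:1, G:1, I:3, J:2, K:2, L:1, M:3.
The largest is 3 (to I, M, and A), so the eccentricity of H is 3.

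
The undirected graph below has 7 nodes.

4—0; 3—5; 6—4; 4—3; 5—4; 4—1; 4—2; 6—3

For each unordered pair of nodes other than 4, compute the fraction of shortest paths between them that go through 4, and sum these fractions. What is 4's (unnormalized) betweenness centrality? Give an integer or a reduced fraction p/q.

Pairs whose geodesics pass through 4 — 5–6: 1/2; 5–1: 1; 5–0: 1; 5–2: 1; 6–1: 1; 6–0: 1; 6–2: 1; 1–3: 1; 1–0: 1; 1–2: 1; 3–0: 1; 3–2: 1; 0–2: 1.
All other pairs contribute 0.
Summing the contributions gives betweenness(4) = 25/2.

25/2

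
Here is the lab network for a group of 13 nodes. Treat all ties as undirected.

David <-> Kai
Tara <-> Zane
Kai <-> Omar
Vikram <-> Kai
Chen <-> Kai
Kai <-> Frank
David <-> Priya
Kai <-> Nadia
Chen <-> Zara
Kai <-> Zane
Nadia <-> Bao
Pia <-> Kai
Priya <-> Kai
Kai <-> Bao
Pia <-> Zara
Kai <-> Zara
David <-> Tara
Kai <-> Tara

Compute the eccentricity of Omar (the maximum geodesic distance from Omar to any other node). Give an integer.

Distances from Omar: Bao:2, Chen:2, David:2, Frank:2, Kai:1, Nadia:2, Pia:2, Priya:2, Tara:2, Vikram:2, Zane:2, Zara:2.
The largest is 2 (to Priya, Nadia, Frank, Vikram, Zara, Zane, David, Chen, Tara, Pia, and Bao), so the eccentricity of Omar is 2.

2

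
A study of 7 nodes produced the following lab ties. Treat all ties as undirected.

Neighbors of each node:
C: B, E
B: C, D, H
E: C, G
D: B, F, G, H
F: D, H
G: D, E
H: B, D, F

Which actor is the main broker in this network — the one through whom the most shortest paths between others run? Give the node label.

Unnormalized betweenness of each node: B:7/2, C:3/2, D:11/2, E:1, F:0, G:5/2, H:1.
D has the largest value, 11/2, making it the main broker — the node through which the most shortest paths run.

D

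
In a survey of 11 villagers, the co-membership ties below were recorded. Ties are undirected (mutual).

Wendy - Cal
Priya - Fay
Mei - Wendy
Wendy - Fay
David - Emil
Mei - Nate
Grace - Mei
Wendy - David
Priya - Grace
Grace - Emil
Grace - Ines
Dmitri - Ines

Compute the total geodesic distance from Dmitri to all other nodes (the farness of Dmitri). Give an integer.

Distances from Dmitri: Cal:5, David:4, Emil:3, Fay:4, Grace:2, Ines:1, Mei:3, Nate:4, Priya:3, Wendy:4.
Sum = 5 + 4 + 3 + 4 + 2 + 1 + 3 + 4 + 3 + 4 = 33.

33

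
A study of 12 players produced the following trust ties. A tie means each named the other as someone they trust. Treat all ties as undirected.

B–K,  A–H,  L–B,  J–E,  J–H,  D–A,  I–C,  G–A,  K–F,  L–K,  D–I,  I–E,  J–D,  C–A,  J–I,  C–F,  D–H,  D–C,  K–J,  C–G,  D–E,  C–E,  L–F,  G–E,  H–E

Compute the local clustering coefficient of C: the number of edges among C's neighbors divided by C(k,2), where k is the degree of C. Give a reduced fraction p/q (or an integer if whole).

C's neighbors: A, D, E, F, G, and I (k = 6).
Possible neighbor pairs: C(6,2) = 15. Edges among them: A–D, A–G, D–E, D–I, E–G, E–I → e = 6.
Clustering(C) = 6/15 = 2/5.

2/5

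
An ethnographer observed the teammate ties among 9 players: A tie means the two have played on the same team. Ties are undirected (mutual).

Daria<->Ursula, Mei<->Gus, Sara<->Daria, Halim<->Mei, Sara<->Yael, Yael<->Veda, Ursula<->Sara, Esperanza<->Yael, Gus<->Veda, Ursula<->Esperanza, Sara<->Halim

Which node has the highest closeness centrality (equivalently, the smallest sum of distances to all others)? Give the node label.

Farness (sum of distances to all others) for each node — Daria:18, Esperanza:18, Gus:20, Halim:16, Mei:19, Sara:13, Ursula:17, Veda:17, Yael:14.
The smallest farness is 13, for Sara, so Sara has the highest closeness.

Sara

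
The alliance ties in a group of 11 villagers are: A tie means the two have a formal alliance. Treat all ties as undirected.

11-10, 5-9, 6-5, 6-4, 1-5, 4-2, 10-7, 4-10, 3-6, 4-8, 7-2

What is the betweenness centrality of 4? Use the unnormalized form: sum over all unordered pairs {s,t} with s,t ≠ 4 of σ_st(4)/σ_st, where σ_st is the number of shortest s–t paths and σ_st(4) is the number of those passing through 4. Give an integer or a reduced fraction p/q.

30

Pairs whose geodesics pass through 4 — 6–11: 1; 6–7: 2/2; 6–10: 1; 6–2: 1; 6–8: 1; 11–9: 1; 11–2: 1/2; 11–3: 1; 11–8: 1; 11–1: 1; 11–5: 1; 7–9: 2/2; 7–3: 2/2; 7–8: 2/2 … (+17 more pairs).
All other pairs contribute 0.
Summing the contributions gives betweenness(4) = 30.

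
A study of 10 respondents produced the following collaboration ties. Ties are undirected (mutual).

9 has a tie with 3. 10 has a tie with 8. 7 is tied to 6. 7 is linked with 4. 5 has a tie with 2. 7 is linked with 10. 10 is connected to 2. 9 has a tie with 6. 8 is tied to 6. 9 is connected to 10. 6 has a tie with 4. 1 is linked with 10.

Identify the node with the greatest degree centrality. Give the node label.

10

Degrees — 1:1, 2:2, 3:1, 4:2, 5:1, 6:4, 7:3, 8:2, 9:3, 10:5.
The maximum is 5, attained only by 10.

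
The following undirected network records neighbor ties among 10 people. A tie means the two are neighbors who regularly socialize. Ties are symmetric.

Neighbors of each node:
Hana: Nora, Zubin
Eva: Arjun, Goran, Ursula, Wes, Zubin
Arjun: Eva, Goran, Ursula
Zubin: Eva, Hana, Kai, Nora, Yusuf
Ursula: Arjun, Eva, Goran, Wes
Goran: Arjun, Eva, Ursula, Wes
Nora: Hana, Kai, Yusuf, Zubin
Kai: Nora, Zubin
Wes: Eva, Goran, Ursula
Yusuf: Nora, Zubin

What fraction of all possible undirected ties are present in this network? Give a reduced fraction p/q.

17/45

There are 17 edges and 10 nodes, so the maximum possible is C(10,2) = 45.
Density = 17/45.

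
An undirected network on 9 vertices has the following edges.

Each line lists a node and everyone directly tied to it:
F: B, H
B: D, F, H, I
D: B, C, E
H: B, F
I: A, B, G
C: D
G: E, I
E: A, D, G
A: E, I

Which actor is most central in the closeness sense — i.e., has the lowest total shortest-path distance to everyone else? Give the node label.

B

Farness (sum of distances to all others) for each node — A:17, B:12, C:20, D:13, E:15, F:18, G:17, H:18, I:14.
The smallest farness is 12, for B, so B has the highest closeness.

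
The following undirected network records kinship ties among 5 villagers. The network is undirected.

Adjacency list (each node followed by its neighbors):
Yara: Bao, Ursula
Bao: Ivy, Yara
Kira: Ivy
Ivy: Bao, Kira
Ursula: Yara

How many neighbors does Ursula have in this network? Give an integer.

Ursula is directly tied to Yara. That is 1 neighbor, so the degree of Ursula is 1.

1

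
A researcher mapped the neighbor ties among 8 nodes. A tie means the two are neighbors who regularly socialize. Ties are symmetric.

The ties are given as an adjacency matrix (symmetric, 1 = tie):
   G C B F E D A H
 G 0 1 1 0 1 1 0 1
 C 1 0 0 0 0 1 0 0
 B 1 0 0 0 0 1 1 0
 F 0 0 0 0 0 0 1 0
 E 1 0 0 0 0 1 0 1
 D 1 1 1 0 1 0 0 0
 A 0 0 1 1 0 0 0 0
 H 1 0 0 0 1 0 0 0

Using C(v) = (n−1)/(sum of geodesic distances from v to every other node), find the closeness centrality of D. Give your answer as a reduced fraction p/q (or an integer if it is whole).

Distances from D: A:2, B:1, C:1, E:1, F:3, G:1, H:2. Sum = 11.
n = 8, so closeness = 7/11.

7/11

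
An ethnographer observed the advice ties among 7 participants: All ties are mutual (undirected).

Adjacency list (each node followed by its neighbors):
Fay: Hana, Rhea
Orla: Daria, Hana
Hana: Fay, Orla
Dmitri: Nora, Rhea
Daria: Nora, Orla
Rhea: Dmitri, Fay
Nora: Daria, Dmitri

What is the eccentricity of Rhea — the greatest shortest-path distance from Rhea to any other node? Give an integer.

Distances from Rhea: Daria:3, Dmitri:1, Fay:1, Hana:2, Nora:2, Orla:3.
The largest is 3 (to Daria and Orla), so the eccentricity of Rhea is 3.

3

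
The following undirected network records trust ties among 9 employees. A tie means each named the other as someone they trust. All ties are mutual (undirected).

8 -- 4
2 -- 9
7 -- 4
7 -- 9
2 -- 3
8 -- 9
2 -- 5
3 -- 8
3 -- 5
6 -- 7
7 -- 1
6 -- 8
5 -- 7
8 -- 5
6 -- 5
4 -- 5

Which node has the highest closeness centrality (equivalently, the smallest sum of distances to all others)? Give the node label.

Farness (sum of distances to all others) for each node — 1:18, 2:14, 3:14, 4:13, 5:10, 6:13, 7:11, 8:12, 9:13.
The smallest farness is 10, for 5, so 5 has the highest closeness.

5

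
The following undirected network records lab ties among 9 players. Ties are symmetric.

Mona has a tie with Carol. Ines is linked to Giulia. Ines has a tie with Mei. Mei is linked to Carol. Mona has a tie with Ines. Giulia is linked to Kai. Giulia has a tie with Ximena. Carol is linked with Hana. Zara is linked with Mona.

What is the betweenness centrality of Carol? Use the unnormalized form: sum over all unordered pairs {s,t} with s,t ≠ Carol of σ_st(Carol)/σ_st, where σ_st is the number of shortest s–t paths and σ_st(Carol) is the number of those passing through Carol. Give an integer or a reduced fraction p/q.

Pairs whose geodesics pass through Carol — Mei–Mona: 1/2; Mei–Hana: 1; Mei–Zara: 1/2; Mona–Hana: 1; Ximena–Hana: 2/2; Ines–Hana: 2/2; Hana–Zara: 1; Hana–Giulia: 2/2; Hana–Kai: 2/2.
All other pairs contribute 0.
Summing the contributions gives betweenness(Carol) = 8.

8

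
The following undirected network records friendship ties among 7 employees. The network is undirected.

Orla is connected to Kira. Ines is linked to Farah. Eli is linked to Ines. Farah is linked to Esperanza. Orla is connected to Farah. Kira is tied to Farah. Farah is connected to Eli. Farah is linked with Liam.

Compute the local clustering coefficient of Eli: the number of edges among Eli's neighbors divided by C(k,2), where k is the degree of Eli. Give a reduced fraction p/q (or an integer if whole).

1

Eli's neighbors: Farah and Ines (k = 2).
Possible neighbor pairs: C(2,2) = 1. Edges among them: Farah–Ines → e = 1.
Clustering(Eli) = 1/1.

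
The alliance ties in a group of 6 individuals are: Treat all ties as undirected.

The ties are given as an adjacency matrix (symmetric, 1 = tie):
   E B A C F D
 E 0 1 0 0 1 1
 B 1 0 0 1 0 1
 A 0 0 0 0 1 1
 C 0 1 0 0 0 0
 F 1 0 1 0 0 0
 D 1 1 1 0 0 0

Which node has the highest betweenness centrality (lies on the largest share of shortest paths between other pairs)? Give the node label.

Unnormalized betweenness of each node: A:1/2, B:4, C:0, D:5/2, E:5/2, F:1/2.
B has the largest value, 4, making it the main broker — the node through which the most shortest paths run.

B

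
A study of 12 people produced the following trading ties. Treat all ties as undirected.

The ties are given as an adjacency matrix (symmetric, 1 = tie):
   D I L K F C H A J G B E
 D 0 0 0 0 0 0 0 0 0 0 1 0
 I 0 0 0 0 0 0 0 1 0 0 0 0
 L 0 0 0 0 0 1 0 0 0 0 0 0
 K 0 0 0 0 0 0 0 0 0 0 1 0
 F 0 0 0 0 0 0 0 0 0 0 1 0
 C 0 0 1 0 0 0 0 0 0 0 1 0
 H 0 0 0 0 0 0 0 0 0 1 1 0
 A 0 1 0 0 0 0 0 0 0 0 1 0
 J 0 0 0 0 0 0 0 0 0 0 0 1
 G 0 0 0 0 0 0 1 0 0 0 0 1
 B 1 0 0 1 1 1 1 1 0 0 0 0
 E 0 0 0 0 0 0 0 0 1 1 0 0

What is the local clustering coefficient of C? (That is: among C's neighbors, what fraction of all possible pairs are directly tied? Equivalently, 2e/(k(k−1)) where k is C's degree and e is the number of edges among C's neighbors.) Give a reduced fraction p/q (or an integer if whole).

0

C's neighbors: B and L (k = 2).
Possible neighbor pairs: C(2,2) = 1. Edges among them: none → e = 0.
Clustering(C) = 0/1.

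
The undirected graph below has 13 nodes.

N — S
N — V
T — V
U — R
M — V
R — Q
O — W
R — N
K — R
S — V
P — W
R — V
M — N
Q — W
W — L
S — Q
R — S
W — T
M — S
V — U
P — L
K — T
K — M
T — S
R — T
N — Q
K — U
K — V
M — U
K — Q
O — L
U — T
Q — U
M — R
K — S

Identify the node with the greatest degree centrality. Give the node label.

Degrees — K:7, L:3, M:6, N:5, O:2, P:2, Q:6, R:8, S:7, T:6, U:6, V:7, W:5.
The maximum is 8, attained only by R.

R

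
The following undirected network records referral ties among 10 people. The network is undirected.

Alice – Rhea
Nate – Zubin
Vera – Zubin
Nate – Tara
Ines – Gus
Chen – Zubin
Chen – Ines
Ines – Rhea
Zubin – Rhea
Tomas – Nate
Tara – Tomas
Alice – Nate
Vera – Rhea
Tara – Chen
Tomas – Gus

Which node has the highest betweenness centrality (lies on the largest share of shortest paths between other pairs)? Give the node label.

Unnormalized betweenness of each node: Alice:77/60, Chen:56/15, Gus:23/15, Ines:11/2, Nate:8, Rhea:101/15, Tara:39/20, Tomas:91/30, Vera:0, Zubin:217/30.
Nate has the largest value, 8, making it the main broker — the node through which the most shortest paths run.

Nate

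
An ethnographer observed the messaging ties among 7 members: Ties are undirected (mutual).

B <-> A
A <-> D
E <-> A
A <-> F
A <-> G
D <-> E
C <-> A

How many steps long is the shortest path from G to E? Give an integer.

2

One shortest route is G – A – E, which uses 2 edges, and G and E are not directly tied, so nothing shorter exists. So d(G,E) = 2.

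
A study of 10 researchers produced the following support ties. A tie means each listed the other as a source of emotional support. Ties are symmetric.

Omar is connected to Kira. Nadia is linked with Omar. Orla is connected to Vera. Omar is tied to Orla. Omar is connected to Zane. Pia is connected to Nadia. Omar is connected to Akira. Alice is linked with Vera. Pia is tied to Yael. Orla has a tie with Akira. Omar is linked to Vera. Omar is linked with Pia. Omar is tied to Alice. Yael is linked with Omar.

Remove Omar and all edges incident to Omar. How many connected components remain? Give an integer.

4

Without Omar, the remaining ties split the others into: {Nadia, Pia, Yael}; {Akira, Alice, Orla, Vera}; {Kira}; {Zane}.
That's 4 separate components.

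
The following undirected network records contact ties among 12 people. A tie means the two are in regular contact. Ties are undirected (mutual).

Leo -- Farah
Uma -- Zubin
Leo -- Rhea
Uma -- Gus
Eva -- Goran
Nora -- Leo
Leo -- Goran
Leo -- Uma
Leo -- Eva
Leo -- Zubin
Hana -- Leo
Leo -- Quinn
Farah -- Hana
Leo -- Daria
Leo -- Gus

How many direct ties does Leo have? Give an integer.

11

Leo is directly tied to Daria, Eva, Farah, Goran, Gus, Hana, Nora, Quinn, Rhea, Uma, and Zubin. That is 11 neighbors, so the degree of Leo is 11.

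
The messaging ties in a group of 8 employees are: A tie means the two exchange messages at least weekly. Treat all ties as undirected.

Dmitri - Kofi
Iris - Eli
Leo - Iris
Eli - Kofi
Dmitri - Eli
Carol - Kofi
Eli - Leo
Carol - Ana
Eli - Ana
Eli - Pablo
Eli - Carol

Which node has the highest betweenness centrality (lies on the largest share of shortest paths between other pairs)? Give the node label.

Unnormalized betweenness of each node: Ana:0, Carol:1/2, Dmitri:0, Eli:16, Iris:0, Kofi:1/2, Leo:0, Pablo:0.
Eli has the largest value, 16, making it the main broker — the node through which the most shortest paths run.

Eli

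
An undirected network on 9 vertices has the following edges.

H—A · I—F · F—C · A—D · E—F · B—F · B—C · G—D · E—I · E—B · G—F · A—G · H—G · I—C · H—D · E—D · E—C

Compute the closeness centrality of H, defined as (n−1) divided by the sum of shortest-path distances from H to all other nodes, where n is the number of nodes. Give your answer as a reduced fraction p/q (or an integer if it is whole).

1/2

Distances from H: A:1, B:3, C:3, D:1, E:2, F:2, G:1, I:3. Sum = 16.
n = 9, so closeness = 8/16 = 1/2.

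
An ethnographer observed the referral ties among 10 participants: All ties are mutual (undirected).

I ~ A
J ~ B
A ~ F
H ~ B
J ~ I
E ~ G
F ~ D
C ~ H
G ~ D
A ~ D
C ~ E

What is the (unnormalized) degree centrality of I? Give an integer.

2

I is directly tied to A and J. That is 2 neighbors, so the degree of I is 2.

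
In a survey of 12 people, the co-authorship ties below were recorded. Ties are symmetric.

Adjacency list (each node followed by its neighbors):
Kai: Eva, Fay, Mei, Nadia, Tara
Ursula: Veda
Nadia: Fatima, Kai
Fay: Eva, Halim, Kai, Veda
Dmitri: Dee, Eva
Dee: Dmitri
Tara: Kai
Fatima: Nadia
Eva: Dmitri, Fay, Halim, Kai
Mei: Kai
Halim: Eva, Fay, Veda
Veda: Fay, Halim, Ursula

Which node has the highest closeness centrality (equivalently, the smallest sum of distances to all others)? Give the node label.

Kai

Farness (sum of distances to all others) for each node — Dee:38, Dmitri:28, Eva:20, Fatima:37, Fay:20, Halim:25, Kai:19, Mei:29, Nadia:27, Tara:29, Ursula:37, Veda:27.
The smallest farness is 19, for Kai, so Kai has the highest closeness.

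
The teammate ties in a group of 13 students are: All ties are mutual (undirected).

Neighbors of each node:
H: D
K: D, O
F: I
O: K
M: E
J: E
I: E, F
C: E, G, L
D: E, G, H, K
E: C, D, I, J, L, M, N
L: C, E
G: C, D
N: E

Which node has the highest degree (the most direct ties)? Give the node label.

E

Degrees — C:3, D:4, E:7, F:1, G:2, H:1, I:2, J:1, K:2, L:2, M:1, N:1, O:1.
The maximum is 7, attained only by E.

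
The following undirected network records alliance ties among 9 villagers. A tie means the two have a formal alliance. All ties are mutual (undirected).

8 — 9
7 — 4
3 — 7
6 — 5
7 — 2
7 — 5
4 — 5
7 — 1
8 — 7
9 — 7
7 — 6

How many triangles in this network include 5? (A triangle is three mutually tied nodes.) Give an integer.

2

5's neighbors: 4, 6, and 7.
Neighbor pairs that are themselves tied: 5–4–7; 5–6–7. Each forms one triangle with 5, for 2 in total.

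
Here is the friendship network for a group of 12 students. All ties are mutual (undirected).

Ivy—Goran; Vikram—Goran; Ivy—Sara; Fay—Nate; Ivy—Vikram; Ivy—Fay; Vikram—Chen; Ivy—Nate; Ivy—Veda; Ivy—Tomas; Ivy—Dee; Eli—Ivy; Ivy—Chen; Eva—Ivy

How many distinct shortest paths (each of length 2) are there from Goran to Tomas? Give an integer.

1

The shortest distance is 2, and the only length-2 path is Goran–Ivy–Tomas. So there is exactly 1 shortest path.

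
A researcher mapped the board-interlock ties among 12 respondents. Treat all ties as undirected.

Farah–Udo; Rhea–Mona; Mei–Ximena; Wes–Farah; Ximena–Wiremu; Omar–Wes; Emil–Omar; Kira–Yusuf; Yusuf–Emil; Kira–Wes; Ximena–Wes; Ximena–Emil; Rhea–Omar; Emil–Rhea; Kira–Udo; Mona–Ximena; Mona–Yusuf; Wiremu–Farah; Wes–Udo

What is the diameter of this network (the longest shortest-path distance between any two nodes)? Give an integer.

3

Eccentricity of each node (its greatest distance to any other): Emil:3, Farah:3, Kira:3, Mei:3, Mona:3, Omar:3, Rhea:3, Udo:3, Wes:2, Wiremu:3, Ximena:2, Yusuf:3.
The maximum eccentricity is 3, realized for instance by the pair Farah–Mei via Farah – Wiremu – Ximena – Mei. So the diameter is 3.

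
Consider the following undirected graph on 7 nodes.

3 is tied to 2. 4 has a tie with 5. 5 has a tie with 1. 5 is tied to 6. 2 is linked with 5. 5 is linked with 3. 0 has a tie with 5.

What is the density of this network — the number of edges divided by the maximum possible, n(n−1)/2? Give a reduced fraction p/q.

1/3

There are 7 edges and 7 nodes, so the maximum possible is C(7,2) = 21.
Density = 7/21 = 1/3.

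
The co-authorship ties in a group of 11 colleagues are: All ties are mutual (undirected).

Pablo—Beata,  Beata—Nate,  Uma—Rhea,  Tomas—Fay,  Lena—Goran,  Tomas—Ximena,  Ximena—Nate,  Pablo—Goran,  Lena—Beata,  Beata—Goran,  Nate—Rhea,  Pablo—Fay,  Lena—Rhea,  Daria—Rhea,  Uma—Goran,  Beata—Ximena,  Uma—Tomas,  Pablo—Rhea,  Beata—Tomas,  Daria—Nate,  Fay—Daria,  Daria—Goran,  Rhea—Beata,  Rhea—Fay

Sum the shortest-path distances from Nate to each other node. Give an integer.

16

Distances from Nate: Beata:1, Daria:1, Fay:2, Goran:2, Lena:2, Pablo:2, Rhea:1, Tomas:2, Uma:2, Ximena:1.
Sum = 1 + 1 + 2 + 2 + 2 + 2 + 1 + 2 + 2 + 1 = 16.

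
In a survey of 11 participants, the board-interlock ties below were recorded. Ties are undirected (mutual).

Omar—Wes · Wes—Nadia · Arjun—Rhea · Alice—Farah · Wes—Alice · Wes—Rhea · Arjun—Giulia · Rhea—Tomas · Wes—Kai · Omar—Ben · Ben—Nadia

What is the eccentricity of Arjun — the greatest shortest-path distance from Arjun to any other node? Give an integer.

Distances from Arjun: Alice:3, Ben:4, Farah:4, Giulia:1, Kai:3, Nadia:3, Omar:3, Rhea:1, Tomas:2, Wes:2.
The largest is 4 (to Farah and Ben), so the eccentricity of Arjun is 4.

4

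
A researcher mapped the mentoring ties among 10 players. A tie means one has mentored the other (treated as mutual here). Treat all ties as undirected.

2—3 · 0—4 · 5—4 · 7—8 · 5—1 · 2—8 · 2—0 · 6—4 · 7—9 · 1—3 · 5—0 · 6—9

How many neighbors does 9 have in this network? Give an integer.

2

9 is directly tied to 6 and 7. That is 2 neighbors, so the degree of 9 is 2.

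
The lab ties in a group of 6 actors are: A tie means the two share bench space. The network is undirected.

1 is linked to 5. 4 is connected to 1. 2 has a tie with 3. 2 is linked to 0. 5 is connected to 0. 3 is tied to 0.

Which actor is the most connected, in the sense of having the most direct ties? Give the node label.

0

Degrees — 0:3, 1:2, 2:2, 3:2, 4:1, 5:2.
The maximum is 3, attained only by 0.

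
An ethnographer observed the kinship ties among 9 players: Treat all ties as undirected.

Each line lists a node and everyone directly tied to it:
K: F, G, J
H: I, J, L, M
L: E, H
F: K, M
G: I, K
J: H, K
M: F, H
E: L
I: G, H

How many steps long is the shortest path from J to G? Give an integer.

2

One shortest route is J – K – G, which uses 2 edges, and J and G are not directly tied, so nothing shorter exists. So d(J,G) = 2.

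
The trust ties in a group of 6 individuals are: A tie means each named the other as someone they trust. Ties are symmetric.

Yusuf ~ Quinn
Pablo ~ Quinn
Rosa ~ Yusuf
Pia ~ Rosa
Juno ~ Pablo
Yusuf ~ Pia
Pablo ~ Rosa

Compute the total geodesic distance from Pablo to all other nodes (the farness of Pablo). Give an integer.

7

Distances from Pablo: Juno:1, Pia:2, Quinn:1, Rosa:1, Yusuf:2.
Sum = 1 + 2 + 1 + 1 + 2 = 7.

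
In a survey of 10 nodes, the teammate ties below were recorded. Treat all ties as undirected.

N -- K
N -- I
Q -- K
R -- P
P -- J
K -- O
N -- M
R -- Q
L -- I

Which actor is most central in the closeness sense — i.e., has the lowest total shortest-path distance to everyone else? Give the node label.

K

Farness (sum of distances to all others) for each node — I:27, J:39, K:19, L:35, M:29, N:21, O:27, P:31, Q:21, R:25.
The smallest farness is 19, for K, so K has the highest closeness.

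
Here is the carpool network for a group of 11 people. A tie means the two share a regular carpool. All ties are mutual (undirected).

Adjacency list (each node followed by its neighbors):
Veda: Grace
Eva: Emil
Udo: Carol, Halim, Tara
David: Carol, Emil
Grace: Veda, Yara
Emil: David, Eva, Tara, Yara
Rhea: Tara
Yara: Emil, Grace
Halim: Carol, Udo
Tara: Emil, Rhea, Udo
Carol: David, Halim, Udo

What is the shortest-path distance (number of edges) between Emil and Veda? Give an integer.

3

One shortest route is Emil – Yara – Grace – Veda, which uses 3 edges, and at distance 2 from Emil we only reach {Carol, Grace, Rhea, Udo}, which does not include Veda. So d(Emil,Veda) = 3.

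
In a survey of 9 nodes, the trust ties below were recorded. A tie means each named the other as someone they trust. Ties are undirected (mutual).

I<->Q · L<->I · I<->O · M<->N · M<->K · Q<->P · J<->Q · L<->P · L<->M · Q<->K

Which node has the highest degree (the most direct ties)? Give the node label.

Degrees — I:3, J:1, K:2, L:3, M:3, N:1, O:1, P:2, Q:4.
The maximum is 4, attained only by Q.

Q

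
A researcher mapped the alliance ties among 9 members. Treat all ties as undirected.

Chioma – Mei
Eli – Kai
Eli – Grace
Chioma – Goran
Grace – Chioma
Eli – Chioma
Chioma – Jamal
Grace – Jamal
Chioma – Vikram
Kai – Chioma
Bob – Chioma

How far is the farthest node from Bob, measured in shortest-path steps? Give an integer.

2

Distances from Bob: Chioma:1, Eli:2, Goran:2, Grace:2, Jamal:2, Kai:2, Mei:2, Vikram:2.
The largest is 2 (to Jamal, Goran, Vikram, Eli, Kai, Grace, and Mei), so the eccentricity of Bob is 2.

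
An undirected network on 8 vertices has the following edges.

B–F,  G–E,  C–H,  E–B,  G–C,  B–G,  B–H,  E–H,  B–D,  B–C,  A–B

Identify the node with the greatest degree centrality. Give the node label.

B

Degrees — A:1, B:7, C:3, D:1, E:3, F:1, G:3, H:3.
The maximum is 7, attained only by B.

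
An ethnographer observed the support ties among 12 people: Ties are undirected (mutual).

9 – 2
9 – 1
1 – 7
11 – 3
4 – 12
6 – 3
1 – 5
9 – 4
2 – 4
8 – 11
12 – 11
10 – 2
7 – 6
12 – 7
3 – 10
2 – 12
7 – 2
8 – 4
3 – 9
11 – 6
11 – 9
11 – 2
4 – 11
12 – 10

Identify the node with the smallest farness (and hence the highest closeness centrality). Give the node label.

Farness (sum of distances to all others) for each node — 1:21, 2:17, 3:19, 4:18, 5:31, 6:20, 7:19, 8:25, 9:17, 10:23, 11:16, 12:18.
The smallest farness is 16, for 11, so 11 has the highest closeness.

11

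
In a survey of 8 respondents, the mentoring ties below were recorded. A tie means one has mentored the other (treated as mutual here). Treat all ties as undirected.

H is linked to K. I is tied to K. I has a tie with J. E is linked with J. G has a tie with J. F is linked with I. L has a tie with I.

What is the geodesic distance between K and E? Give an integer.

3

One shortest route is K – I – J – E, which uses 3 edges, and at distance 2 from K we only reach {F, J, L}, which does not include E. So d(K,E) = 3.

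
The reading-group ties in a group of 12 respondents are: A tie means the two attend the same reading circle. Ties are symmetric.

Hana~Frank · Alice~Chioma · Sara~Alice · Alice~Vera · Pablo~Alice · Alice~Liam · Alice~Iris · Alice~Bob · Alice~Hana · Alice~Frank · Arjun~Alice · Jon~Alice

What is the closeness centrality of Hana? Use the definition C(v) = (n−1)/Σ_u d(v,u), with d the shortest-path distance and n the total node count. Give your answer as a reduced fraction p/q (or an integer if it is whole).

Distances from Hana: Alice:1, Arjun:2, Bob:2, Chioma:2, Frank:1, Iris:2, Jon:2, Liam:2, Pablo:2, Sara:2, Vera:2. Sum = 20.
n = 12, so closeness = 11/20.

11/20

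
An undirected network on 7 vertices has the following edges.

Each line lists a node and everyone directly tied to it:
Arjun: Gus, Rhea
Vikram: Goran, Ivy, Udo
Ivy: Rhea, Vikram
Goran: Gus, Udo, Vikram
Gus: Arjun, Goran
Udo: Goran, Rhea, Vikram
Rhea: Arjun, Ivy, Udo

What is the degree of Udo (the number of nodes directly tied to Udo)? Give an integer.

Udo is directly tied to Goran, Rhea, and Vikram. That is 3 neighbors, so the degree of Udo is 3.

3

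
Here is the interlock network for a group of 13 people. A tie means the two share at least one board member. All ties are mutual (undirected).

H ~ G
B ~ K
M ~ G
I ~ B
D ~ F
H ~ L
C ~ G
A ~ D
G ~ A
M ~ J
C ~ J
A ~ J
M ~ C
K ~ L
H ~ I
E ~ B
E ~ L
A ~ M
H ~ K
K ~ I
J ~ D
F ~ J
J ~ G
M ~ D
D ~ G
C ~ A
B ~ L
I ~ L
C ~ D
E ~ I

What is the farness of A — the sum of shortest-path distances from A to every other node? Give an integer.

Distances from A: B:4, C:1, D:1, E:4, F:2, G:1, H:2, I:3, J:1, K:3, L:3, M:1.
Sum = 4 + 1 + 1 + 4 + 2 + 1 + 2 + 3 + 1 + 3 + 3 + 1 = 26.

26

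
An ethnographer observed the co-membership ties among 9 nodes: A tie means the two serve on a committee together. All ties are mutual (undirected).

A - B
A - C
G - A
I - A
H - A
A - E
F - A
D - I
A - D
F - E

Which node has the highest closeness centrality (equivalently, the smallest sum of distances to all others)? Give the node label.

A

Farness (sum of distances to all others) for each node — A:8, B:15, C:15, D:14, E:14, F:14, G:15, H:15, I:14.
The smallest farness is 8, for A, so A has the highest closeness.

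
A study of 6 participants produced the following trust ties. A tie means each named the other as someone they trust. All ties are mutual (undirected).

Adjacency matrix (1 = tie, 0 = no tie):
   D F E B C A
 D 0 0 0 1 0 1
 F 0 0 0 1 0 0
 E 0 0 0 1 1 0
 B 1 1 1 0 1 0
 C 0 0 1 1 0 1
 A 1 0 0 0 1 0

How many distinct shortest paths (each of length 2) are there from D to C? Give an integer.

The shortest distance is 2. The length-2 paths are: D–B–C; D–A–C.
That gives 2 distinct shortest paths.

2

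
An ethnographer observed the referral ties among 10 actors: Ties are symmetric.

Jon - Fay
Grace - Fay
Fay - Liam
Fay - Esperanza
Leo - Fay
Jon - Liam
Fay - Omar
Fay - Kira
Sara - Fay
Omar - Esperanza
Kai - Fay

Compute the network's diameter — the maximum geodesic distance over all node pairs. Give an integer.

2

Eccentricity of each node (its greatest distance to any other): Esperanza:2, Fay:1, Grace:2, Jon:2, Kai:2, Kira:2, Leo:2, Liam:2, Omar:2, Sara:2.
The maximum eccentricity is 2, realized for instance by the pair Omar–Kira via Omar – Fay – Kira. So the diameter is 2.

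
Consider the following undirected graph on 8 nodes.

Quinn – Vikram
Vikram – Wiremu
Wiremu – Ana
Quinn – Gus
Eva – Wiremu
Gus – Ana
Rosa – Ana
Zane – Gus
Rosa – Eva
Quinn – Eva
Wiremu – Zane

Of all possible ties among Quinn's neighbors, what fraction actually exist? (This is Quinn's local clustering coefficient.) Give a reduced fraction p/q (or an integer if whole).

0

Quinn's neighbors: Eva, Gus, and Vikram (k = 3).
Possible neighbor pairs: C(3,2) = 3. Edges among them: none → e = 0.
Clustering(Quinn) = 0/3 = 0.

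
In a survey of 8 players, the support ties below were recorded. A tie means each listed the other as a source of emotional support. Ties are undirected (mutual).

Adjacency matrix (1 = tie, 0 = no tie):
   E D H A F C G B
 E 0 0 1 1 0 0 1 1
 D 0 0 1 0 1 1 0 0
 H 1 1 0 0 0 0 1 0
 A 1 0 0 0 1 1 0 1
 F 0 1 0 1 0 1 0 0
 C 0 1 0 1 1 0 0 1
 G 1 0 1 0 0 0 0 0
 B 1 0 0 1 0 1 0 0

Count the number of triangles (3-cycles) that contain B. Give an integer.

B's neighbors: A, C, and E.
Neighbor pairs that are themselves tied: B–A–C; B–A–E. Each forms one triangle with B, for 2 in total.

2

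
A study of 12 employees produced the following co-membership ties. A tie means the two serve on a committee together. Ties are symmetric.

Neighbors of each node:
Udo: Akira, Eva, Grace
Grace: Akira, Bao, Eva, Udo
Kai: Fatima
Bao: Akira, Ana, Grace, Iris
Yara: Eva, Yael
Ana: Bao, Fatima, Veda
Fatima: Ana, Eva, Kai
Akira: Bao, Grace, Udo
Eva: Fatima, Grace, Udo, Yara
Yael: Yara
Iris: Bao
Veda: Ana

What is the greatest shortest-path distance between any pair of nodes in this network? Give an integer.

5

Eccentricity of each node (its greatest distance to any other): Akira:4, Ana:4, Bao:4, Eva:3, Fatima:3, Grace:3, Iris:5, Kai:4, Udo:4, Veda:5, Yael:5, Yara:4.
The maximum eccentricity is 5, realized for instance by the pair Yael–Iris via Yael – Yara – Eva – Grace – Bao – Iris. So the diameter is 5.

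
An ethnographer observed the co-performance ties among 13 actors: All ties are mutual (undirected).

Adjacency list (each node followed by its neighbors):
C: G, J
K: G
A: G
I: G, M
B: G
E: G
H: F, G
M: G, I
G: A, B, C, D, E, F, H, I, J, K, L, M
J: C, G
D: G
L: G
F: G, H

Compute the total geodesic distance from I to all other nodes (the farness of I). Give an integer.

Distances from I: A:2, B:2, C:2, D:2, E:2, F:2, G:1, H:2, J:2, K:2, L:2, M:1.
Sum = 2 + 2 + 2 + 2 + 2 + 2 + 1 + 2 + 2 + 2 + 2 + 1 = 22.

22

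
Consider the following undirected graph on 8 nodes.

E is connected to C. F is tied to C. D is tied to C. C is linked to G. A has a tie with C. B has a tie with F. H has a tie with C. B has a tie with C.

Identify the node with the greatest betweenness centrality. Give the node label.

C

Unnormalized betweenness of each node: A:0, B:0, C:20, D:0, E:0, F:0, G:0, H:0.
C has the largest value, 20, making it the main broker — the node through which the most shortest paths run.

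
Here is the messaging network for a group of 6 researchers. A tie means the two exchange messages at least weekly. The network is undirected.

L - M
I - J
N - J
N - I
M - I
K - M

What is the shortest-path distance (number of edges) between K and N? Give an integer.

3

One shortest route is K – M – I – N, which uses 3 edges, and at distance 2 from K we only reach {I, L}, which does not include N. So d(K,N) = 3.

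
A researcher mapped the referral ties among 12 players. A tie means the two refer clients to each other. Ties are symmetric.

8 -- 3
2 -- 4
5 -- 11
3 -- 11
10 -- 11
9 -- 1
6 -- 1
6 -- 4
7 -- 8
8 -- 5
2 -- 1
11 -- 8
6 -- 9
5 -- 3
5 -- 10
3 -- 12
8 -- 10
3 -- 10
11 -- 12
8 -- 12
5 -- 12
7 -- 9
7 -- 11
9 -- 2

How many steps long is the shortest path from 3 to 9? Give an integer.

3

One shortest route is 3 – 8 – 7 – 9, which uses 3 edges, and at distance 2 from 3 we only reach {7}, which does not include 9. So d(3,9) = 3.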